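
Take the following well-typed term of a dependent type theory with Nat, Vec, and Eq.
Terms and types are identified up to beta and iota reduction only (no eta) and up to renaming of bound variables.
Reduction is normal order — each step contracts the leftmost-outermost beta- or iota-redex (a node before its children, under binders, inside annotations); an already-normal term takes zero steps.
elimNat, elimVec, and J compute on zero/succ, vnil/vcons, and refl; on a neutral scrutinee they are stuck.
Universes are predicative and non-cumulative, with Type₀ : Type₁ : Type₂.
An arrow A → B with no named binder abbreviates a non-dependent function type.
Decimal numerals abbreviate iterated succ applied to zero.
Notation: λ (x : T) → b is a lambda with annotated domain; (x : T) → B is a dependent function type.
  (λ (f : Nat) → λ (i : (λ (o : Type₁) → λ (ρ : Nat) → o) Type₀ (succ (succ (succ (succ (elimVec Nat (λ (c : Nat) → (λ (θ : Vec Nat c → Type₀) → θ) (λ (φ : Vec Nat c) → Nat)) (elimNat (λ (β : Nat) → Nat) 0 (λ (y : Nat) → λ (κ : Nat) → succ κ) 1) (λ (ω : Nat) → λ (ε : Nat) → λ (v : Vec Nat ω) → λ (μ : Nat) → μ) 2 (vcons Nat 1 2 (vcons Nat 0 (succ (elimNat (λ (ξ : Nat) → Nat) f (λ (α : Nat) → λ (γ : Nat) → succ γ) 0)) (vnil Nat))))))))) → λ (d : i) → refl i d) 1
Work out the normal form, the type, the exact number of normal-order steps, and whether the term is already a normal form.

resulting normal form:
  λ (f : Type₀) → λ (i : f) → refl f i
type:
  (f : Type₀) → (i : f) → Eq f i i
normal-order step count: 3
already normal: no
first contracted redex: a beta-redex


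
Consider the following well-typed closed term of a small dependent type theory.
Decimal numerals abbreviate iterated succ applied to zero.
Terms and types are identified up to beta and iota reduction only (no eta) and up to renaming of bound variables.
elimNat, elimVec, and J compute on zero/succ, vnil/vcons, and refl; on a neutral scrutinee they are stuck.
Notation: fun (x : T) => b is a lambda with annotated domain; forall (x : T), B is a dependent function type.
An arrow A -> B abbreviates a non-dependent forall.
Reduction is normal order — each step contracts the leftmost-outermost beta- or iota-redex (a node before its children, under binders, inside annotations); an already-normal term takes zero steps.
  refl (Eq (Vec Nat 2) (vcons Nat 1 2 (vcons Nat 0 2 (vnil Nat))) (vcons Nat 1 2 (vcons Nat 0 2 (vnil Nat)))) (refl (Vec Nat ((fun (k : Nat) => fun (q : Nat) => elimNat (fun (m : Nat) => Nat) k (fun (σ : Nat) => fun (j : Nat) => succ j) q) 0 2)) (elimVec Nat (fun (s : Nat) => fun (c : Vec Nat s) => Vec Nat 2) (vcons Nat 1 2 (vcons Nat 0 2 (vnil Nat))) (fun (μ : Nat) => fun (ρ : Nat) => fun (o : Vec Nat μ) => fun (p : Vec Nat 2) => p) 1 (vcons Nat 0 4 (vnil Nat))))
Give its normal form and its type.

normal form:
  refl (Eq (Vec Nat 2) (vcons Nat 1 2 (vcons Nat 0 2 (vnil Nat))) (vcons Nat 1 2 (vcons Nat 0 2 (vnil Nat)))) (refl (Vec Nat 2) (vcons Nat 1 2 (vcons Nat 0 2 (vnil Nat))))
type:
  Eq (Eq (Vec Nat 2) (vcons Nat 1 2 (vcons Nat 0 2 (vnil Nat))) (vcons Nat 1 2 (vcons Nat 0 2 (vnil Nat)))) (refl (Vec Nat 2) (vcons Nat 1 2 (vcons Nat 0 2 (vnil Nat)))) (refl (Vec Nat 2) (vcons Nat 1 2 (vcons Nat 0 2 (vnil Nat))))
observation: 15 normal-order steps separate the term from its normal form.


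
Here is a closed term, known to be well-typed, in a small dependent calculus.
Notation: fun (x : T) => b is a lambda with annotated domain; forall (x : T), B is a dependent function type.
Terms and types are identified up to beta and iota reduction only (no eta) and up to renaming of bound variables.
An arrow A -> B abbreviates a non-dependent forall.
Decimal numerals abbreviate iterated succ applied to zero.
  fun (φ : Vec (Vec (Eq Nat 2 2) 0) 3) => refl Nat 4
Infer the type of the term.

type:
  Vec (Vec (Eq Nat 2 2) 0) 3 -> Eq Nat 4 4


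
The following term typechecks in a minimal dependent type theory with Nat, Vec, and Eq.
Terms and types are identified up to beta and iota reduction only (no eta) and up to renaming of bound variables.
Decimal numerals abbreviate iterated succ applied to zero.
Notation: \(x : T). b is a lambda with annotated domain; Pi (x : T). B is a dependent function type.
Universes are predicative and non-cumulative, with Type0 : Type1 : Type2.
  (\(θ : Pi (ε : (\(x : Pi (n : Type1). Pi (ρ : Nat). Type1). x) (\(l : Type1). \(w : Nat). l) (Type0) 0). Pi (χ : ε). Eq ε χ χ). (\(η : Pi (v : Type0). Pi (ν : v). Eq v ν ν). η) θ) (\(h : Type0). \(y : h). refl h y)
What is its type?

inferred type:
  Pi (θ : Type0). Pi (ε : θ). Eq θ ε ε


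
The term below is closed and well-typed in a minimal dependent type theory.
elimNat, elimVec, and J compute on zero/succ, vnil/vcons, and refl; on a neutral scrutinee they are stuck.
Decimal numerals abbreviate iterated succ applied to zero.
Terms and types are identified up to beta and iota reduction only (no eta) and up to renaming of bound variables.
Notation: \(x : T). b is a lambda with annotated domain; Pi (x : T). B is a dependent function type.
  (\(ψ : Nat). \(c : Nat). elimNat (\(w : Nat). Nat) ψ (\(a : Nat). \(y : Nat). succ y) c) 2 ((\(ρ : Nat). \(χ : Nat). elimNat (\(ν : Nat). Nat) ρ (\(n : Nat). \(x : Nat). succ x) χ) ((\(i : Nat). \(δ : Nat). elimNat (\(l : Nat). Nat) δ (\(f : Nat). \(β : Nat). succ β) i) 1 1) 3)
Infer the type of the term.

inferred type:
  Nat


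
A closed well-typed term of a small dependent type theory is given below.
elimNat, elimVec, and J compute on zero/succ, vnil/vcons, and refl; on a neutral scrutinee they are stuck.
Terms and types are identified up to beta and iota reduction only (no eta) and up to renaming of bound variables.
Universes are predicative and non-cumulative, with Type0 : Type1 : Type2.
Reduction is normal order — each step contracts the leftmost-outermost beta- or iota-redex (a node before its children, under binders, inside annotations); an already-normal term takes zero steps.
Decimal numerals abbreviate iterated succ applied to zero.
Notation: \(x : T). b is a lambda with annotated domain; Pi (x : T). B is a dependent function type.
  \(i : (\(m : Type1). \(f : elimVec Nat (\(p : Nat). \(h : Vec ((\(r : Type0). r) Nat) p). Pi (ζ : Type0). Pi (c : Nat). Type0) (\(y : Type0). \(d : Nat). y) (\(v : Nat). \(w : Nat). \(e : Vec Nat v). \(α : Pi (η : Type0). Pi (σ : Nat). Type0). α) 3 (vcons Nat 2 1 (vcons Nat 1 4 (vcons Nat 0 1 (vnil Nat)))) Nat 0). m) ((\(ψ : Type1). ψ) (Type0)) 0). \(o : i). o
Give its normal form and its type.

resulting normal form:
  \(i : Type0). \(m : i). m
the term's type:
  Pi (i : Type0). Pi (m : i). i


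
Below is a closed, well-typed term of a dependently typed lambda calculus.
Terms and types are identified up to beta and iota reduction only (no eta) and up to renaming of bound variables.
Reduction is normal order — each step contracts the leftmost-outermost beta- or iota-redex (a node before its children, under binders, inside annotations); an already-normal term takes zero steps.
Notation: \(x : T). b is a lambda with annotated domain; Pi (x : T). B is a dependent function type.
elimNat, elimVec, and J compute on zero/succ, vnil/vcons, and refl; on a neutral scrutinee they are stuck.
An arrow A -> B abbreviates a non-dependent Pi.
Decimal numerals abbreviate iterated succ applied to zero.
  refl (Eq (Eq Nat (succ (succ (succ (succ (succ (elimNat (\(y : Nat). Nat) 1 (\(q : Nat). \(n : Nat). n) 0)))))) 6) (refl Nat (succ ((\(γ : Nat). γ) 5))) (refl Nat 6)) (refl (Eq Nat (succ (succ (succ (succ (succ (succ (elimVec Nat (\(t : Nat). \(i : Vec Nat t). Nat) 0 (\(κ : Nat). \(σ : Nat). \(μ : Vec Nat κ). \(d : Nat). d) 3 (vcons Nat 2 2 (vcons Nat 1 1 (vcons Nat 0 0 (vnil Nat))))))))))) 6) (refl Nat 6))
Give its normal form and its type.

normal form:
  refl (Eq (Eq Nat 6 6) (refl Nat 6) (refl Nat 6)) (refl (Eq Nat 6 6) (refl Nat 6))
type:
  Eq (Eq (Eq Nat 6 6) (refl Nat 6) (refl Nat 6)) (refl (Eq Nat 6 6) (refl Nat 6)) (refl (Eq Nat 6 6) (refl Nat 6))
observation: the first redex contracted is an elimNat iota-redex; the normal form is reached in 18 normal-order steps.


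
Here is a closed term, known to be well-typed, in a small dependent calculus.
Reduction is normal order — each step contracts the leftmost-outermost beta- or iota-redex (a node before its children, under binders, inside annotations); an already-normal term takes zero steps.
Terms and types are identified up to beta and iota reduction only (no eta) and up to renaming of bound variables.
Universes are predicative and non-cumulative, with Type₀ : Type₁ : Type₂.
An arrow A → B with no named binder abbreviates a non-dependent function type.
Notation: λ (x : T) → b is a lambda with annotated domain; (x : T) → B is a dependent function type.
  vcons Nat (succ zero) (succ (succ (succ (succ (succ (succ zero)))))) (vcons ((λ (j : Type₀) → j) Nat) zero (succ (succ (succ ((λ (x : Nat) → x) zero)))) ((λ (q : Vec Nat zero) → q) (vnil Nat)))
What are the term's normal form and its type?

resulting normal form:
  vcons Nat (succ zero) (succ (succ (succ (succ (succ (succ zero)))))) (vcons Nat zero (succ (succ (succ zero))) (vnil Nat))
the term's type:
  Vec Nat (succ (succ zero))


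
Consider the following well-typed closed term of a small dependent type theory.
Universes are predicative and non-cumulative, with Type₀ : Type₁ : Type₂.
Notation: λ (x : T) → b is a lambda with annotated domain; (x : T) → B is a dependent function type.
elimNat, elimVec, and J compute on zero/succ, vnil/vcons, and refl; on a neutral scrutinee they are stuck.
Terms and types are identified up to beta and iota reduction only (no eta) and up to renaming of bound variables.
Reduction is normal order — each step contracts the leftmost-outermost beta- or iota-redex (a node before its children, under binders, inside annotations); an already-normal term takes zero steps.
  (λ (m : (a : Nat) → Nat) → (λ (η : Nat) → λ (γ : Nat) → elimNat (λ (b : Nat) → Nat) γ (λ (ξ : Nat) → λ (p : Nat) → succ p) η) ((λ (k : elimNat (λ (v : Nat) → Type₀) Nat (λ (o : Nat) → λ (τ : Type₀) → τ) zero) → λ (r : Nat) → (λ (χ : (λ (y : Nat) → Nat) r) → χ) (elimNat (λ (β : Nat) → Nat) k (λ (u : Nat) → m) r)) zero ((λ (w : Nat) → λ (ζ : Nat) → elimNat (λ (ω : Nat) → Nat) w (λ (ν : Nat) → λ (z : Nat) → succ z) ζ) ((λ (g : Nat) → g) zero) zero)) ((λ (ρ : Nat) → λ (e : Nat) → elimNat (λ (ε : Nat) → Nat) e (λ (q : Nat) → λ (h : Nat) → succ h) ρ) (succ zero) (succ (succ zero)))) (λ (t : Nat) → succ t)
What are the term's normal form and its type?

resulting normal form:
  succ (succ (succ zero))
inferred type:
  Nat
observation: reduction starts at a beta-redex, and 18 normal-order steps reach the normal form.


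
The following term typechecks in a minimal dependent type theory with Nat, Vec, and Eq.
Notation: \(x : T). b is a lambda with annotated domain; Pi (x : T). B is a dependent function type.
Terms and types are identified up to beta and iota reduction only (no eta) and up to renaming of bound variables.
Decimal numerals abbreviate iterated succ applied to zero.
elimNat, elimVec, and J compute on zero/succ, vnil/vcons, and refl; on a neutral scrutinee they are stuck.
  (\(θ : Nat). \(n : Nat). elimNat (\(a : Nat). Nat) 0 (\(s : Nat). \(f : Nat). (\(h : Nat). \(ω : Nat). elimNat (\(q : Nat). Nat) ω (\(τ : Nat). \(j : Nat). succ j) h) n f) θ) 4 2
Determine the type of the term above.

inferred type:
  Nat


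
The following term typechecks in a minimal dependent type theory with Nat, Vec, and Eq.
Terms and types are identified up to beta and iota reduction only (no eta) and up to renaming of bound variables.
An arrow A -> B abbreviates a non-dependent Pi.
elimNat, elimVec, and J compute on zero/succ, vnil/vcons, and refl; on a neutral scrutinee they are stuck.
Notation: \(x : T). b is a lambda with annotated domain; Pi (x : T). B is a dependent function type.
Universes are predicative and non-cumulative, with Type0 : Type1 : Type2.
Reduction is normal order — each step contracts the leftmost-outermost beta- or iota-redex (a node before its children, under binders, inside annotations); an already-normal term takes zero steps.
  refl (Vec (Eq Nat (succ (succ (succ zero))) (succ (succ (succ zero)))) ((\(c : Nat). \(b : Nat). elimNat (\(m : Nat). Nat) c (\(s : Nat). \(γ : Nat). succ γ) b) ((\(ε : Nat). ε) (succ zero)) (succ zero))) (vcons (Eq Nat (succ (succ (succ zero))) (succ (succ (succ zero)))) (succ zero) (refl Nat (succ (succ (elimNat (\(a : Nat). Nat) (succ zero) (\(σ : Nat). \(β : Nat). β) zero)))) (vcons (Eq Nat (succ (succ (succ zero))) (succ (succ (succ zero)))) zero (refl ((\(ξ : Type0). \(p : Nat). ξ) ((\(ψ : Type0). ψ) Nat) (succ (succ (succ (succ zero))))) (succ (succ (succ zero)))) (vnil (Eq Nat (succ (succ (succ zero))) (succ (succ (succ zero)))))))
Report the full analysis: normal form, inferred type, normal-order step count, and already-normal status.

normal form:
  refl (Vec (Eq Nat (succ (succ (succ zero))) (succ (succ (succ zero)))) (succ (succ zero))) (vcons (Eq Nat (succ (succ (succ zero))) (succ (succ (succ zero)))) (succ zero) (refl Nat (succ (succ (succ zero)))) (vcons (Eq Nat (succ (succ (succ zero))) (succ (succ (succ zero)))) zero (refl Nat (succ (succ (succ zero)))) (vnil (Eq Nat (succ (succ (succ zero))) (succ (succ (succ zero)))))))
inferred type:
  Eq (Vec (Eq Nat (succ (succ (succ zero))) (succ (succ (succ zero)))) (succ (succ zero))) (vcons (Eq Nat (succ (succ (succ zero))) (succ (succ (succ zero)))) (succ zero) (refl Nat (succ (succ (succ zero)))) (vcons (Eq Nat (succ (succ (succ zero))) (succ (succ (succ zero)))) zero (refl Nat (succ (succ (succ zero)))) (vnil (Eq Nat (succ (succ (succ zero))) (succ (succ (succ zero))))))) (vcons (Eq Nat (succ (succ (succ zero))) (succ (succ (succ zero)))) (succ zero) (refl Nat (succ (succ (succ zero)))) (vcons (Eq Nat (succ (succ (succ zero))) (succ (succ (succ zero)))) zero (refl Nat (succ (succ (succ zero)))) (vnil (Eq Nat (succ (succ (succ zero))) (succ (succ (succ zero)))))))
reduction steps (normal order): 11
started in normal form: no
first contracted redex: a beta-redex


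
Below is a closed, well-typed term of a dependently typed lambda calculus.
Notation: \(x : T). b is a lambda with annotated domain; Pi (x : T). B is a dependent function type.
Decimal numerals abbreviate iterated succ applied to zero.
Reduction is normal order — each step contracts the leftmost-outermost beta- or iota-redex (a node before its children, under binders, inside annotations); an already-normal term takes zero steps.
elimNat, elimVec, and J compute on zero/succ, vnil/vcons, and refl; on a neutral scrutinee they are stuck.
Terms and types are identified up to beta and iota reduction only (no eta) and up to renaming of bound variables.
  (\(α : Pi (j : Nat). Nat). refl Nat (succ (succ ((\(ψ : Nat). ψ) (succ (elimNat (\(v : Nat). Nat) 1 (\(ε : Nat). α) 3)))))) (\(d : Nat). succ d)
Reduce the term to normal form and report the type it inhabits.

resulting normal form:
  refl Nat 7
the term's type:
  Eq Nat 7 7
observation: normalization takes exactly 12 steps under the normal-order strategy.


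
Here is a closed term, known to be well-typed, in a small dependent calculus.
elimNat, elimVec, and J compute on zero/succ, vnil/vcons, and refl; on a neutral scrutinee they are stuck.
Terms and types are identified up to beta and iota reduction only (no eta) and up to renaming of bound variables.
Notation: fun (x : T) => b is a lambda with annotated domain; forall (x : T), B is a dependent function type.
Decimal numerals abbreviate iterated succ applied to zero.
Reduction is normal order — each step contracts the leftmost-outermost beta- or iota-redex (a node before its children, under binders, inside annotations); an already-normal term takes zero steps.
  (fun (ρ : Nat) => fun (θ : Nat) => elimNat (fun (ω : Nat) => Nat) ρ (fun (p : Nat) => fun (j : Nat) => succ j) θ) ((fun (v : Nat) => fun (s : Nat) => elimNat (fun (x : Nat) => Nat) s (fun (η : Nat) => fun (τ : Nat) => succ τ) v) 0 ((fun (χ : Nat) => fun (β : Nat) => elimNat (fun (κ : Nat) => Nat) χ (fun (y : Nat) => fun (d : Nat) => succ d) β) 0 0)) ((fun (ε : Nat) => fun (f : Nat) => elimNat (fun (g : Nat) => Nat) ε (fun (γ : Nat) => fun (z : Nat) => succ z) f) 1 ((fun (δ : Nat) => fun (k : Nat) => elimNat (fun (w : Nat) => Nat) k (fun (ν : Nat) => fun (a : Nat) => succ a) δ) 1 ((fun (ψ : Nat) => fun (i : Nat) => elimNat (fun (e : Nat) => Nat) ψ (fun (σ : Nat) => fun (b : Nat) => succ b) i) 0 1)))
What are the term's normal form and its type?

reduced normal form:
  3
the term's type:
  Nat
observation: the first redex contracted is a beta-redex; the normal form is reached in 39 normal-order steps.


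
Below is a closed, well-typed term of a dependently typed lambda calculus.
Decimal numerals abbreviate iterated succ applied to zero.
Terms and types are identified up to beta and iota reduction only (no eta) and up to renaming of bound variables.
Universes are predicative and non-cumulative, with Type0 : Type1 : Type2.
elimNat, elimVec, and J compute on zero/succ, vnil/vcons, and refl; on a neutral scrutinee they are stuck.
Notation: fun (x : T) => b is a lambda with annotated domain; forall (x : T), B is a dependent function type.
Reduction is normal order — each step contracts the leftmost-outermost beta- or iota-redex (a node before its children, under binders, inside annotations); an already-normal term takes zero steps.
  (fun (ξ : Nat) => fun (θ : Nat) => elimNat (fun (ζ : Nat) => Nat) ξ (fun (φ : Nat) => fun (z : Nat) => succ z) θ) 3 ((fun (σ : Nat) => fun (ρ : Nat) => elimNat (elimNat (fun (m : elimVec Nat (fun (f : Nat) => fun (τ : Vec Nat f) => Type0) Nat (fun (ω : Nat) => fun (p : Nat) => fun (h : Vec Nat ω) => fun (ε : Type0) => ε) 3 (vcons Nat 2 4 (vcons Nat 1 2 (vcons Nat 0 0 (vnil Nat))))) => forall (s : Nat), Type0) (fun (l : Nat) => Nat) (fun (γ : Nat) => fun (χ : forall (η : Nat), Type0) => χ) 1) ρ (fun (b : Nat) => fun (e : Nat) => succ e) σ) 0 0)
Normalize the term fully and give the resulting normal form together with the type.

resulting normal form:
  3
type:
  Nat


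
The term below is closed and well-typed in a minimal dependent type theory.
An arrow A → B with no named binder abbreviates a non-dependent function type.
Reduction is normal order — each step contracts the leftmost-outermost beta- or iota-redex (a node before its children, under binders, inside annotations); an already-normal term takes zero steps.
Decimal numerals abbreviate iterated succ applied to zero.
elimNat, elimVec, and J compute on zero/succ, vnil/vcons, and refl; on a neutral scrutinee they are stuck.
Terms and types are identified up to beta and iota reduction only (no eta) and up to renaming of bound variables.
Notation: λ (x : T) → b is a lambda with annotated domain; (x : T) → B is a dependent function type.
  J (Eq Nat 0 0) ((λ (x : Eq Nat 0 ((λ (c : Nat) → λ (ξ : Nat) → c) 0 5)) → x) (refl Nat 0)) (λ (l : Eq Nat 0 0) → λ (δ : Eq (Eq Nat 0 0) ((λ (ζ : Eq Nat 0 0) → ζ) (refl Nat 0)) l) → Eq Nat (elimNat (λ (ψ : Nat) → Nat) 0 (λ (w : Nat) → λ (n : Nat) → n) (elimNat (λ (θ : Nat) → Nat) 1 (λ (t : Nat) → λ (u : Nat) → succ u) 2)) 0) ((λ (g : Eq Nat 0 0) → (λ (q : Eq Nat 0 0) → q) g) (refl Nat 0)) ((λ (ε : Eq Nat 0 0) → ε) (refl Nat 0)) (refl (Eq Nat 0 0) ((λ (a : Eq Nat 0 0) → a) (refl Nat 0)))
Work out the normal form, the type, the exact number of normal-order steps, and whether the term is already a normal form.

resulting normal form:
  refl Nat 0
inferred type:
  Eq Nat 0 0
steps to reach normal form (normal order): 3
started in normal form: no
first contracted redex: a J iota-redex


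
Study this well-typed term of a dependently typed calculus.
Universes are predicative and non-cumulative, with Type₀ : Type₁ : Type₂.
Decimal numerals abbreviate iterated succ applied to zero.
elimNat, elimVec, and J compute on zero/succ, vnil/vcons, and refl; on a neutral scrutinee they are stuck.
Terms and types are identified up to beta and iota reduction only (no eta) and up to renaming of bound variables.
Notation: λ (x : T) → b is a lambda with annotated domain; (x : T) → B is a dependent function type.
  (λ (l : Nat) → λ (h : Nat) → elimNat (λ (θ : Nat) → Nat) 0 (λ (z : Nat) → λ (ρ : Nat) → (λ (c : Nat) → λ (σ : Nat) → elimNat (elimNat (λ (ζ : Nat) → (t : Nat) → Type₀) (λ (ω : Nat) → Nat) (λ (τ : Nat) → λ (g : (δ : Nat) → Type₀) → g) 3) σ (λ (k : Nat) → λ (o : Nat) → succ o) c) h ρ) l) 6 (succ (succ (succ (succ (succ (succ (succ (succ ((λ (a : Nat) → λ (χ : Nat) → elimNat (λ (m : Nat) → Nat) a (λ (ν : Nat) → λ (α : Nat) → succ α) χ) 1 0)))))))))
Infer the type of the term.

the term's type:
  Nat


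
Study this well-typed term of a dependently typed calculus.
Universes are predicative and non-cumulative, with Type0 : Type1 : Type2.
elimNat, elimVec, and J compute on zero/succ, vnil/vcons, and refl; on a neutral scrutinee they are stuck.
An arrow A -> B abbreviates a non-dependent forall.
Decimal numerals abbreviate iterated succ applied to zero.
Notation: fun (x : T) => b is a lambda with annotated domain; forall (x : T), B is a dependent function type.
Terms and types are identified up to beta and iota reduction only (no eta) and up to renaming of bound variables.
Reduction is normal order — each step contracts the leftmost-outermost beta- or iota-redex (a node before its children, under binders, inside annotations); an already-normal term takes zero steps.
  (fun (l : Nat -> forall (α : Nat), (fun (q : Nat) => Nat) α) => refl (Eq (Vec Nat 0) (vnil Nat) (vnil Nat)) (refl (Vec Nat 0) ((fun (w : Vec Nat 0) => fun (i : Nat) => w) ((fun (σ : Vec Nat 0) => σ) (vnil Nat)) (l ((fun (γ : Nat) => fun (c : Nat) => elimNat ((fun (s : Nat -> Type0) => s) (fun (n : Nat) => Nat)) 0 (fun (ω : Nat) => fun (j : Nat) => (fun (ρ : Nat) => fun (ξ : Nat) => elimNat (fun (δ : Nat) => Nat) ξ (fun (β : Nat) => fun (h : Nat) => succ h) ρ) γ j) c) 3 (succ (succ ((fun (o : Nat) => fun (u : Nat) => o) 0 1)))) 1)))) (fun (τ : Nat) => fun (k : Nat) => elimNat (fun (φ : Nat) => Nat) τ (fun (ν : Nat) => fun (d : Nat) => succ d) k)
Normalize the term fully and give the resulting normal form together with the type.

reduced normal form:
  refl (Eq (Vec Nat 0) (vnil Nat) (vnil Nat)) (refl (Vec Nat 0) (vnil Nat))
the term's type:
  Eq (Eq (Vec Nat 0) (vnil Nat) (vnil Nat)) (refl (Vec Nat 0) (vnil Nat)) (refl (Vec Nat 0) (vnil Nat))
observation: the leftmost-outermost redex is a beta-redex, and normalization takes 4 steps.


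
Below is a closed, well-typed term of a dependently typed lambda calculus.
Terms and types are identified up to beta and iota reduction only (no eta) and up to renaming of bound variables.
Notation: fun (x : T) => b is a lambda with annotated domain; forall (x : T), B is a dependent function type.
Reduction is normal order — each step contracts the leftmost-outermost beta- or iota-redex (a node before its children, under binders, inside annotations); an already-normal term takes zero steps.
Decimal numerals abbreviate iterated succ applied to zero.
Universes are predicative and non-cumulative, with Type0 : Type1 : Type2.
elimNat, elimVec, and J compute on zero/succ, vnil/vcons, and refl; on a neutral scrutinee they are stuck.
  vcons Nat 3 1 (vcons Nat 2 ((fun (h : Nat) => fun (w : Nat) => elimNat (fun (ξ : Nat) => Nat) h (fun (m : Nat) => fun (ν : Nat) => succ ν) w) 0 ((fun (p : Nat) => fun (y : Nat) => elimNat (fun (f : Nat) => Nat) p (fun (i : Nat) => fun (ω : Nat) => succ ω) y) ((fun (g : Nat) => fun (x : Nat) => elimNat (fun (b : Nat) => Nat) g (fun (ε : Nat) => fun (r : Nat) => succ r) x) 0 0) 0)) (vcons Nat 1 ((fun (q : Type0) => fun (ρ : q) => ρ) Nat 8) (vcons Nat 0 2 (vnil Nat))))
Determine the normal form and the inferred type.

normal form:
  vcons Nat 3 1 (vcons Nat 2 0 (vcons Nat 1 8 (vcons Nat 0 2 (vnil Nat))))
type:
  Vec Nat 4


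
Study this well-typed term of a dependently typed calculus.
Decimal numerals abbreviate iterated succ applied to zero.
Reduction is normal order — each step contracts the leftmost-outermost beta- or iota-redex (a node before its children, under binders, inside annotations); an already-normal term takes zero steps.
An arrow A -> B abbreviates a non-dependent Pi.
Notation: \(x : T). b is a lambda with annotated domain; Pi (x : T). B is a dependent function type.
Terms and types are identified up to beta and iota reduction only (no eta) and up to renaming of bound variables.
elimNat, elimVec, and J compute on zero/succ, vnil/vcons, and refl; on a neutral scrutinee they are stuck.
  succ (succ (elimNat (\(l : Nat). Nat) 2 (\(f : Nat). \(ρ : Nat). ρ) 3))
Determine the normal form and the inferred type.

normal form:
  4
the term's type:
  Nat


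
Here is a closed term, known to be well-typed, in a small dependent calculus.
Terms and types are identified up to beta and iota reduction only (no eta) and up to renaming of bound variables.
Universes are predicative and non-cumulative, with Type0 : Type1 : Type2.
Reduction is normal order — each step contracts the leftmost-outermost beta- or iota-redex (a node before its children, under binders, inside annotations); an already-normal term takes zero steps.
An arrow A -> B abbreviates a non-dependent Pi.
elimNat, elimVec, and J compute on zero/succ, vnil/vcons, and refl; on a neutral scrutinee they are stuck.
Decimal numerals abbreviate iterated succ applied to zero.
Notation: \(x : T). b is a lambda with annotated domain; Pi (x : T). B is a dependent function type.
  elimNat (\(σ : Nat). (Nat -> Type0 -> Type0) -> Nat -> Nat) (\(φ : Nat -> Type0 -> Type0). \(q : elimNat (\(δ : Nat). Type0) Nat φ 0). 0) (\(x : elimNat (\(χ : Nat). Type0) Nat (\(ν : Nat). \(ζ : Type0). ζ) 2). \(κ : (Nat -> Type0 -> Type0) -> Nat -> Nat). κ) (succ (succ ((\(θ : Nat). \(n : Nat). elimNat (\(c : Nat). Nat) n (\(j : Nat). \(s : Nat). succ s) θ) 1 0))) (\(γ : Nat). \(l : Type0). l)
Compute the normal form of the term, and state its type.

reduced normal form:
  \(σ : Nat). 0
inferred type:
  Nat -> Nat
observation: normalization takes exactly 25 steps under the normal-order strategy.


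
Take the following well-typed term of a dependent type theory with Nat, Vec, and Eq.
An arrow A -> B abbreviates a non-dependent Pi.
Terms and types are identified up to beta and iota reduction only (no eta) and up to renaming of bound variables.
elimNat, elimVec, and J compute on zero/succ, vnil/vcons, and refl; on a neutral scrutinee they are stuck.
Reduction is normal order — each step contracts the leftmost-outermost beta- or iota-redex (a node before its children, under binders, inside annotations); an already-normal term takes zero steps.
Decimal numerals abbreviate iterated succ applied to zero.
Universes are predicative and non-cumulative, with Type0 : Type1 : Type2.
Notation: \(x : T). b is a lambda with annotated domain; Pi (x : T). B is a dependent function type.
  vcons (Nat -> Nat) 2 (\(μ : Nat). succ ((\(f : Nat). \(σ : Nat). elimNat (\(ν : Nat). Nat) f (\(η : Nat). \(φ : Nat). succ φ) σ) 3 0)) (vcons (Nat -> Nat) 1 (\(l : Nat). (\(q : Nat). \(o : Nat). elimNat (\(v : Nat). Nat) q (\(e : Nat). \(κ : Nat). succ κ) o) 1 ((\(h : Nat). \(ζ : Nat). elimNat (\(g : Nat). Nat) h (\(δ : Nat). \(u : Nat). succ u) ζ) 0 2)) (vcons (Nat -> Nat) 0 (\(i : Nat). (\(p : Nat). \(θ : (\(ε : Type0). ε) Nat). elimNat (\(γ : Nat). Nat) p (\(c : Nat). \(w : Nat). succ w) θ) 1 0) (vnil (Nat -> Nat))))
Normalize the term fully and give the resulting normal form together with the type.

reduced normal form:
  vcons (Nat -> Nat) 2 (\(μ : Nat). 4) (vcons (Nat -> Nat) 1 (\(f : Nat). 3) (vcons (Nat -> Nat) 0 (\(σ : Nat). 1) (vnil (Nat -> Nat))))
type:
  Vec (Nat -> Nat) 3
observation: the term reaches its normal form after 24 normal-order steps.


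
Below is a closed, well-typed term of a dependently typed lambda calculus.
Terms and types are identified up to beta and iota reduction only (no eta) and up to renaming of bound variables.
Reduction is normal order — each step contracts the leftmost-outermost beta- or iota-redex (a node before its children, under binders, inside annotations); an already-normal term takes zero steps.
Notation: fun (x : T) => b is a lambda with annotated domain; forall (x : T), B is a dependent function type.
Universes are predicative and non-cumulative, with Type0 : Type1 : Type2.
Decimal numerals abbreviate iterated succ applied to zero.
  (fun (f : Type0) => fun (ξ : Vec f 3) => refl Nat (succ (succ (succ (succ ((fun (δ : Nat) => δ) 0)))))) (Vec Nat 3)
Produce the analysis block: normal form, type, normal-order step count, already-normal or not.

reduced normal form:
  fun (f : Vec (Vec Nat 3) 3) => refl Nat 4
the term's type:
  forall (f : Vec (Vec Nat 3) 3), Eq Nat 4 4
reduction steps (normal order): 2
started in normal form: no
first redex: a beta-redex


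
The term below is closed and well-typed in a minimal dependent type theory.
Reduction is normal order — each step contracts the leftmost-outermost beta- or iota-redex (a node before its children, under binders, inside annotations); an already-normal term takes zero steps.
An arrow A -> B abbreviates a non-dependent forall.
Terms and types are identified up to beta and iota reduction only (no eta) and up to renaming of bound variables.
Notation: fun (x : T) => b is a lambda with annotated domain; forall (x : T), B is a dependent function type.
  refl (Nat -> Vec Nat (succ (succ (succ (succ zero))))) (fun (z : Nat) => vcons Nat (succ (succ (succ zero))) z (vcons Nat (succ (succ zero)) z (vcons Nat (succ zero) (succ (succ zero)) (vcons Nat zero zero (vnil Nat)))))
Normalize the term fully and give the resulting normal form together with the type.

resulting normal form:
  refl (Nat -> Vec Nat (succ (succ (succ (succ zero))))) (fun (z : Nat) => vcons Nat (succ (succ (succ zero))) z (vcons Nat (succ (succ zero)) z (vcons Nat (succ zero) (succ (succ zero)) (vcons Nat zero zero (vnil Nat)))))
the term's type:
  Eq (Nat -> Vec Nat (succ (succ (succ (succ zero))))) (fun (z : Nat) => vcons Nat (succ (succ (succ zero))) z (vcons Nat (succ (succ zero)) z (vcons Nat (succ zero) (succ (succ zero)) (vcons Nat zero zero (vnil Nat))))) (fun (e : Nat) => vcons Nat (succ (succ (succ zero))) e (vcons Nat (succ (succ zero)) e (vcons Nat (succ zero) (succ (succ zero)) (vcons Nat zero zero (vnil Nat)))))


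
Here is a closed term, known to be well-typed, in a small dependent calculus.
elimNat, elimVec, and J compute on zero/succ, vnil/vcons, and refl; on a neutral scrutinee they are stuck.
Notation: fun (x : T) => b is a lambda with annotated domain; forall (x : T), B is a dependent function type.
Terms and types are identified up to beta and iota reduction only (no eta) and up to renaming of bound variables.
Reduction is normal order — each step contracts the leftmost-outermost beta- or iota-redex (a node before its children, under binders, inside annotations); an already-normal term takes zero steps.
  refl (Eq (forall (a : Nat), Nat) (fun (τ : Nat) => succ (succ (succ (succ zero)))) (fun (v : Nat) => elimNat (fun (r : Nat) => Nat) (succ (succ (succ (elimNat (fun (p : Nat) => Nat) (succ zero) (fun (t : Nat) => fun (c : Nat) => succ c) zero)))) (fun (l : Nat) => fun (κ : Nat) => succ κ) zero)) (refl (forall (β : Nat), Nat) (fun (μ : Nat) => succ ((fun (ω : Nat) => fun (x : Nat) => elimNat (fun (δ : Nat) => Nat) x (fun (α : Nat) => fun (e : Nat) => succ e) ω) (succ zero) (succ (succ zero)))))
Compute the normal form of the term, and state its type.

reduced normal form:
  refl (Eq (forall (a : Nat), Nat) (fun (τ : Nat) => succ (succ (succ (succ zero)))) (fun (v : Nat) => succ (succ (succ (succ zero))))) (refl (forall (r : Nat), Nat) (fun (p : Nat) => succ (succ (succ (succ zero)))))
inferred type:
  Eq (Eq (forall (a : Nat), Nat) (fun (τ : Nat) => succ (succ (succ (succ zero)))) (fun (v : Nat) => succ (succ (succ (succ zero))))) (refl (forall (r : Nat), Nat) (fun (p : Nat) => succ (succ (succ (succ zero))))) (refl (forall (t : Nat), Nat) (fun (c : Nat) => succ (succ (succ (succ zero)))))
observation: reduction starts at an elimNat iota-redex, and 8 normal-order steps reach the normal form.


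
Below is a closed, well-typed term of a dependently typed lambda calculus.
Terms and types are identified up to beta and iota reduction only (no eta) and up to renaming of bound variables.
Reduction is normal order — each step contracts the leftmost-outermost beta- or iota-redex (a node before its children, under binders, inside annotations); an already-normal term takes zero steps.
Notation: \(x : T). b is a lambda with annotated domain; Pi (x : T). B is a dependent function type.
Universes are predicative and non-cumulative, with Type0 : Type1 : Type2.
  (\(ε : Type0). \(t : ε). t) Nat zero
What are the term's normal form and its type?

reduced normal form:
  zero
type:
  Nat


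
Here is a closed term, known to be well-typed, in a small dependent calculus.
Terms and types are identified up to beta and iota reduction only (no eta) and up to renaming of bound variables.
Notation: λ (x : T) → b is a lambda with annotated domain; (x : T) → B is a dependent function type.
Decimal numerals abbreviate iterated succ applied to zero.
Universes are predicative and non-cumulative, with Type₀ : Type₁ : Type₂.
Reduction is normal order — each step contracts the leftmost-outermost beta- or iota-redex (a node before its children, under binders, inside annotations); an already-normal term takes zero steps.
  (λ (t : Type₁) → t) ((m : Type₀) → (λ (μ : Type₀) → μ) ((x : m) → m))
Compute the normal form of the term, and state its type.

resulting normal form:
  (t : Type₀) → (m : t) → t
inferred type:
  Type₁
observation: the leftmost-outermost redex is a beta-redex, and normalization takes 2 steps.


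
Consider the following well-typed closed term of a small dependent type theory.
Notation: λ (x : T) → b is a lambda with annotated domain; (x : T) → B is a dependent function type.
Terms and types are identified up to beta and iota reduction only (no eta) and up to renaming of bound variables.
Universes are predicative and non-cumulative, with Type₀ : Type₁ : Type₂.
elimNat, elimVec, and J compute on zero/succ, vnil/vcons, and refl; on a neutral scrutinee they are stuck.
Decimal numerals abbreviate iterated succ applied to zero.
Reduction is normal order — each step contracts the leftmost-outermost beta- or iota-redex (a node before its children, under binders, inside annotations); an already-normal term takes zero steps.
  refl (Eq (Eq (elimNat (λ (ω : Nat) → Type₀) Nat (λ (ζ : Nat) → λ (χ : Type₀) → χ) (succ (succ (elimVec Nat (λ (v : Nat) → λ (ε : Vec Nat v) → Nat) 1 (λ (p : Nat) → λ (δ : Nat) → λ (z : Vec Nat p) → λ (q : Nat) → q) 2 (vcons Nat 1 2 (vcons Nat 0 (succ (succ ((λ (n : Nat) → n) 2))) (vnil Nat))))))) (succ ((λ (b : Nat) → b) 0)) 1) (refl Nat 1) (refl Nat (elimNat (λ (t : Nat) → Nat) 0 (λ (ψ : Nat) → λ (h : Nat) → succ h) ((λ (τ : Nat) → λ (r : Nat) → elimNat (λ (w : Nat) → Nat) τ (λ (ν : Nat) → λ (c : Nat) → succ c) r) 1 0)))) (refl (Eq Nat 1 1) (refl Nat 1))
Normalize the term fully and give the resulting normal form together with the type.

reduced normal form:
  refl (Eq (Eq Nat 1 1) (refl Nat 1) (refl Nat 1)) (refl (Eq Nat 1 1) (refl Nat 1))
type:
  Eq (Eq (Eq Nat 1 1) (refl Nat 1) (refl Nat 1)) (refl (Eq Nat 1 1) (refl Nat 1)) (refl (Eq Nat 1 1) (refl Nat 1))
observation: normalization takes exactly 29 steps under the normal-order strategy.


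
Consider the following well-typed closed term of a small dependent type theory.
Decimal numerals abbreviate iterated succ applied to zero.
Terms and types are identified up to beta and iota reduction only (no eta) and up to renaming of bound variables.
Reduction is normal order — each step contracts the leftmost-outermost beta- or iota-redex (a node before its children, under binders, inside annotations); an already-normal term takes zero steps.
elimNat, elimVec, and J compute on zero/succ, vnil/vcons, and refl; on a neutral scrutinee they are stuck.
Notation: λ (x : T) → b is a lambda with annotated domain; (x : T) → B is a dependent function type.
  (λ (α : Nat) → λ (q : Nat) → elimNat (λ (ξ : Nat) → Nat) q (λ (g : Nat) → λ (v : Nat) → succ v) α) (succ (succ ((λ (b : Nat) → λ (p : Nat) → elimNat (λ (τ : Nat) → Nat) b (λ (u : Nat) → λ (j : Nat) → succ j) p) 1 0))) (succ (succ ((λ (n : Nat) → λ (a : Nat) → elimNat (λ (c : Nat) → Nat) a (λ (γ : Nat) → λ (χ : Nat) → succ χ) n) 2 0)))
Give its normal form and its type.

reduced normal form:
  7
type:
  Nat
observation: 24 normal-order steps separate the term from its normal form.


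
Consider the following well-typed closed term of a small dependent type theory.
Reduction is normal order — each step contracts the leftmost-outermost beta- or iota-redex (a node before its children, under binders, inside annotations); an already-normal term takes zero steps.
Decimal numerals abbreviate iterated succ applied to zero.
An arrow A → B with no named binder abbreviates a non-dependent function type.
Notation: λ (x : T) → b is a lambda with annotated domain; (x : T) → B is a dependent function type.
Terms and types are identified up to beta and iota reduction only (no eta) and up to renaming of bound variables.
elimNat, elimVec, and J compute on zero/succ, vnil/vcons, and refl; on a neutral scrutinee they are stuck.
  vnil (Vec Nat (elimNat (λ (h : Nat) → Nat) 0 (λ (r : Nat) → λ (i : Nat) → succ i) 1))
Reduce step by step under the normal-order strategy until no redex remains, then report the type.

normal-order reduction:
  vnil (Vec Nat (elimNat (λ (h : Nat) → Nat) 0 (λ (r : Nat) → λ (i : Nat) → succ i) 1))
  ~> vnil (Vec Nat ((λ (h : Nat) → λ (r : Nat) → succ r) 0 (elimNat (λ (i : Nat) → Nat) 0 (λ (q : Nat) → λ (θ : Nat) → succ θ) 0)))
  ~> vnil (Vec Nat ((λ (h : Nat) → succ h) (elimNat (λ (r : Nat) → Nat) 0 (λ (i : Nat) → λ (q : Nat) → succ q) 0)))
  ~> vnil (Vec Nat (succ (elimNat (λ (h : Nat) → Nat) 0 (λ (r : Nat) → λ (i : Nat) → succ i) 0)))
  ~> vnil (Vec Nat 1)
inferred type:
  Vec (Vec Nat 1) 0


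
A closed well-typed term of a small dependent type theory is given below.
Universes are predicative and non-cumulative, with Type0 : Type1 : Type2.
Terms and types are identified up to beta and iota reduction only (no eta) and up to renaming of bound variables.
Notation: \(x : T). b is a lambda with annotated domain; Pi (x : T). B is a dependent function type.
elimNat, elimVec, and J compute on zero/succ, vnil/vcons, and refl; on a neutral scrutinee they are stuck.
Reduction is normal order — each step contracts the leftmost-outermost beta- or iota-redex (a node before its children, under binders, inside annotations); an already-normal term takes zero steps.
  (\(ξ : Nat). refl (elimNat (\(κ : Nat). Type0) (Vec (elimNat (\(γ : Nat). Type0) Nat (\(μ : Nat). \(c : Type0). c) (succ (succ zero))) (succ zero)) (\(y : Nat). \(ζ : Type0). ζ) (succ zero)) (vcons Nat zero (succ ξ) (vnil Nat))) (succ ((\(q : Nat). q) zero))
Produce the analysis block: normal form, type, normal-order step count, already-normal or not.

resulting normal form:
  refl (Vec Nat (succ zero)) (vcons Nat zero (succ (succ zero)) (vnil Nat))
the term's type:
  Eq (Vec Nat (succ zero)) (vcons Nat zero (succ (succ zero)) (vnil Nat)) (vcons Nat zero (succ (succ zero)) (vnil Nat))
normal-order step count: 13
term was already normal: no
first contracted redex: a beta-redex


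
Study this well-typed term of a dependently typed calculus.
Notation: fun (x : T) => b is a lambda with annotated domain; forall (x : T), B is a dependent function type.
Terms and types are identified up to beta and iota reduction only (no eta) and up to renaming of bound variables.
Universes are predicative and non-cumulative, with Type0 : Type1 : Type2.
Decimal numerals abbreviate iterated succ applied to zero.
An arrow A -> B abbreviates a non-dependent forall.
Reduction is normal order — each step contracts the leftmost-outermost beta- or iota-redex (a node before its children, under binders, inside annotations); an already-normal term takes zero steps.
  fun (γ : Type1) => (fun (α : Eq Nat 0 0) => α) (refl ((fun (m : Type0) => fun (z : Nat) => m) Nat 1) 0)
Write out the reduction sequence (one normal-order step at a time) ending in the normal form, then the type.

normal-order reduction sequence:
  fun (γ : Type1) => (fun (α : Eq Nat 0 0) => α) (refl ((fun (m : Type0) => fun (z : Nat) => m) Nat 1) 0)
  ~> fun (γ : Type1) => refl ((fun (α : Type0) => fun (m : Nat) => α) Nat 1) 0
  ~> fun (γ : Type1) => refl ((fun (α : Nat) => Nat) 1) 0
  ~> fun (γ : Type1) => refl Nat 0
type:
  Type1 -> Eq Nat 0 0
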